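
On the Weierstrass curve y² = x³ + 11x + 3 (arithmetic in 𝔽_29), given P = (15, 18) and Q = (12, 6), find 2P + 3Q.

(6, 13)

First 2P:
Repeated addition: build up to 2P.
2P: tangent at (15, 18): λ = (3·15² + 11)/(2·18) ≡ 19/7. 7⁻¹ ≡ 25 (mod 29), so λ ≡ 19·25 ≡ 11.
  x = λ² - 15 - 15 = 121 - 30 ≡ 4; y = λ·(15 - 4) - 18 ≡ 16. → (4, 16)
2P = (4, 16).
Next 3Q:
Repeated addition: build up to 3Q.
2Q: tangent at (12, 6): λ = (3·12² + 11)/(2·6) ≡ 8/12. 12⁻¹ ≡ 17 (mod 29), so λ ≡ 8·17 ≡ 20.
  x = λ² - 12 - 12 = 400 - 24 ≡ 28; y = λ·(12 - 28) - 6 ≡ 22. → (28, 22)
3Q: (28, 22) + (12, 6). λ = (6 - 22)/(12 - 28) ≡ 13/13 mod 29. 13⁻¹ ≡ 9 (mod 29), so λ ≡ 1.
  x = λ² - 28 - 12 = 1 - 40 ≡ 19; y = λ·(28 - 19) - 22 ≡ 16. → (19, 16)
3Q = (19, 16).
Finally 2P + 3Q:
(4, 16) + (19, 16). λ = (16 - 16)/(19 - 4) ≡ 0/15 mod 29. 15⁻¹ ≡ 2 (mod 29), so λ ≡ 0.
  x = λ² - 4 - 19 = 0 - 23 ≡ 6; y = λ·(4 - 6) - 16 ≡ 13. → (6, 13)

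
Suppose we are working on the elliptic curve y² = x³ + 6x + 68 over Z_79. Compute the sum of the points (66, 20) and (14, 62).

(18, 2)

(66, 20) + (14, 62). λ = (62 - 20)/(14 - 66) ≡ 42/27 mod 79. 27⁻¹ ≡ 41 (mod 79), so λ ≡ 63.
  x = λ² - 66 - 14 = 3969 - 80 ≡ 18; y = λ·(66 - 18) - 20 ≡ 2. → (18, 2)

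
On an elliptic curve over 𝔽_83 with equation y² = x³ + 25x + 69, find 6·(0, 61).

Write G = (0, 61).
Repeated addition: build up to 6G.
2G: tangent at (0, 61): λ = (3·0² + 25)/(2·61) ≡ 25/39. 39⁻¹ ≡ 66 (mod 83), so λ ≡ 25·66 ≡ 73.
  x = λ² - 0 - 0 = 5329 - 0 ≡ 17; y = λ·(0 - 17) - 61 ≡ 26. → (17, 26)
3G: (17, 26) + (0, 61). λ = (61 - 26)/(0 - 17) ≡ 35/66 mod 83. 66⁻¹ ≡ 39 (mod 83), so λ ≡ 37.
  x = λ² - 17 - 0 = 1369 - 17 ≡ 24; y = λ·(17 - 24) - 26 ≡ 47. → (24, 47)
4G: (24, 47) + (0, 61). λ = (61 - 47)/(0 - 24) ≡ 14/59 mod 83. 59⁻¹ ≡ 38 (mod 83), so λ ≡ 34.
  x = λ² - 24 - 0 = 1156 - 24 ≡ 53; y = λ·(24 - 53) - 47 ≡ 46. → (53, 46)
5G: (53, 46) + (0, 61). λ = (61 - 46)/(0 - 53) ≡ 15/30 mod 83. 30⁻¹ ≡ 36 (mod 83), so λ ≡ 42.
  x = λ² - 53 - 0 = 1764 - 53 ≡ 51; y = λ·(53 - 51) - 46 ≡ 38. → (51, 38)
6G: (51, 38) + (0, 61). λ = (61 - 38)/(0 - 51) ≡ 23/32 mod 83. 32⁻¹ ≡ 13 (mod 83), so λ ≡ 50.
  x = λ² - 51 - 0 = 2500 - 51 ≡ 42; y = λ·(51 - 42) - 38 ≡ 80. → (42, 80)

(42, 80)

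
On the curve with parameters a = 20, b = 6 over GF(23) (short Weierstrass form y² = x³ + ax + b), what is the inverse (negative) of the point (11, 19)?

(11, 4)

-(11, 19) = (11, -19 mod 23) = (11, 4).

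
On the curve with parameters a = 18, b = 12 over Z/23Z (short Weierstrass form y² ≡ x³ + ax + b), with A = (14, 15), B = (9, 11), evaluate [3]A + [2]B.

First 3A:
Repeated addition: build up to 3A.
2A: tangent at (14, 15): λ = (3·14² + 18)/(2·15) ≡ 8/7. 7⁻¹ ≡ 10 (mod 23) since 7·10 = 70 ≡ 1, so λ ≡ 8·10 ≡ 11.
  x = λ² - 14 - 14 = 121 - 28 ≡ 1; y = λ·(14 - 1) - 15 ≡ 13. → (1, 13)
3A: (1, 13) + (14, 15). λ = (15 - 13)/(14 - 1) ≡ 2/13 mod 23. 13⁻¹ ≡ 16 (mod 23), so λ ≡ 9.
  x = λ² - 1 - 14 = 81 - 15 ≡ 20; y = λ·(1 - 20) - 13 ≡ 0. → (20, 0)
3A = (20, 0).
Next 2B:
Repeated addition: build up to 2B.
2B: tangent at (9, 11): λ = (3·9² + 18)/(2·11) ≡ 8/22. 22⁻¹ ≡ 22 (mod 23), so λ ≡ 8·22 ≡ 15.
  x = λ² - 9 - 9 = 225 - 18 ≡ 0; y = λ·(9 - 0) - 11 ≡ 9. → (0, 9)
2B = (0, 9).
Finally 3A + 2B:
(20, 0) + (0, 9). λ = (9 - 0)/(0 - 20) ≡ 9/3 mod 23. 3⁻¹ ≡ 8 (mod 23) since 3·8 = 24 ≡ 1, so λ ≡ 3.
  x = λ² - 20 - 0 = 9 - 20 ≡ 12; y = λ·(20 - 12) - 0 ≡ 1. → (12, 1)

(12, 1)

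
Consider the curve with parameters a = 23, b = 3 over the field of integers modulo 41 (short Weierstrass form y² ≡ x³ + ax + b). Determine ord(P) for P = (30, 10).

3

2P: tangent at (30, 10): λ = (3·30² + 23)/(2·10) ≡ 17/20. 20⁻¹ ≡ 39 (mod 41), so λ ≡ 17·39 ≡ 7.
  x = λ² - 30 - 30 = 49 - 60 ≡ 30; y = λ·(30 - 30) - 10 ≡ 31. → (30, 31)
3P: (30, 31) + (30, 10): same x and y₁ ≡ -y₂, so the sum is O.
3P = O, so the order is 3.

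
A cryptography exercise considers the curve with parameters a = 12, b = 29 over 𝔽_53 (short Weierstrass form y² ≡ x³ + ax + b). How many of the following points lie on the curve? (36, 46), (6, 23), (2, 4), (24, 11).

1

(36, 46): 46² ≡ 49, rhs ≡ 0 → off.
(6, 23): 23² ≡ 52, rhs ≡ 52 → on.
(2, 4): 4² ≡ 16, rhs ≡ 8 → off.
(24, 11): 11² ≡ 15, rhs ≡ 43 → off.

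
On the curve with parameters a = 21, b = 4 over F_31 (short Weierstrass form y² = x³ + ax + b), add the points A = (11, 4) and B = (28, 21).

(24, 14)

(11, 4) + (28, 21). λ = (21 - 4)/(28 - 11) ≡ 17/17 mod 31. 17⁻¹ ≡ 11 (mod 31), so λ ≡ 1.
  x = λ² - 11 - 28 = 1 - 39 ≡ 24; y = λ·(11 - 24) - 4 ≡ 14. → (24, 14)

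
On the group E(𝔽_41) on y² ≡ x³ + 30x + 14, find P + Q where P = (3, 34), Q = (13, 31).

(5, 24)

(3, 34) + (13, 31). λ = (31 - 34)/(13 - 3) ≡ 38/10 mod 41. 10⁻¹ ≡ 37 (mod 41), so λ ≡ 12.
  x = λ² - 3 - 13 = 144 - 16 ≡ 5; y = λ·(3 - 5) - 34 ≡ 24. → (5, 24)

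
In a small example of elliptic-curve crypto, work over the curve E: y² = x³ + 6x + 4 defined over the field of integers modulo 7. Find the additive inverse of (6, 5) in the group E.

-(6, 5) = (6, -5 mod 7) = (6, 2).

(6, 2)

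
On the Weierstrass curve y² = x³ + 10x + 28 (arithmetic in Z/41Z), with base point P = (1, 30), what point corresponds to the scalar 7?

Repeated addition: build up to 7P.
2P: tangent at (1, 30): λ = (3·1² + 10)/(2·30) ≡ 13/19. 19⁻¹ ≡ 13 (mod 41), so λ ≡ 13·13 ≡ 5.
  x = λ² - 1 - 1 = 25 - 2 ≡ 23; y = λ·(1 - 23) - 30 ≡ 24. → (23, 24)
3P: (23, 24) + (1, 30). λ = (30 - 24)/(1 - 23) ≡ 6/19 mod 41. 19⁻¹ ≡ 13 (mod 41), so λ ≡ 37.
  x = λ² - 23 - 1 = 1369 - 24 ≡ 33; y = λ·(23 - 33) - 24 ≡ 16. → (33, 16)
4P: (33, 16) + (1, 30). λ = (30 - 16)/(1 - 33) ≡ 14/9 mod 41. 9⁻¹ ≡ 32 (mod 41) since 9·32 = 288 ≡ 1, so λ ≡ 38.
  x = λ² - 33 - 1 = 1444 - 34 ≡ 16; y = λ·(33 - 16) - 16 ≡ 15. → (16, 15)
5P: (16, 15) + (1, 30). λ = (30 - 15)/(1 - 16) ≡ 15/26 mod 41. 26⁻¹ ≡ 30 (mod 41) since 26·30 = 780 ≡ 1, so λ ≡ 40.
  x = λ² - 16 - 1 = 1600 - 17 ≡ 25; y = λ·(16 - 25) - 15 ≡ 35. → (25, 35)
6P: (25, 35) + (1, 30). λ = (30 - 35)/(1 - 25) ≡ 36/17 mod 41. 17⁻¹ ≡ 29 (mod 41) since 17·29 = 493 ≡ 1, so λ ≡ 19.
  x = λ² - 25 - 1 = 361 - 26 ≡ 7; y = λ·(25 - 7) - 35 ≡ 20. → (7, 20)
7P: (7, 20) + (1, 30). λ = (30 - 20)/(1 - 7) ≡ 10/35 mod 41. 35⁻¹ ≡ 34 (mod 41) since 35·34 = 1190 ≡ 1, so λ ≡ 12.
  x = λ² - 7 - 1 = 144 - 8 ≡ 13; y = λ·(7 - 13) - 20 ≡ 31. → (13, 31)

(13, 31)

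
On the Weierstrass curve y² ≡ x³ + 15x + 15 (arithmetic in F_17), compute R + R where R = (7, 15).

tangent at (7, 15): λ = (3·7² + 15)/(2·15) ≡ 9/13. 13⁻¹ ≡ 4 (mod 17) since 13·4 = 52 ≡ 1, so λ ≡ 9·4 ≡ 2.
  x = λ² - 7 - 7 = 4 - 14 ≡ 7; y = λ·(7 - 7) - 15 ≡ 2. → (7, 2)

(7, 2)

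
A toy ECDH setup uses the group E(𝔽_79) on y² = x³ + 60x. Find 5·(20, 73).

Write Q = (20, 73).
Double-and-add on 5 = (101)₂. Start with Q = (20, 73) for the leading 1-bit.
double: tangent at (20, 73): λ = (3·20² + 60)/(2·73) ≡ 75/67. 67⁻¹ ≡ 46 (mod 79) since 67·46 = 3082 ≡ 1, so λ ≡ 75·46 ≡ 53.
  x = λ² - 20 - 20 = 2809 - 40 ≡ 4; y = λ·(20 - 4) - 73 ≡ 64. → (4, 64)
double: tangent at (4, 64): λ = (3·4² + 60)/(2·64) ≡ 29/49. 49⁻¹ ≡ 50 (mod 79), so λ ≡ 29·50 ≡ 28.
  x = λ² - 4 - 4 = 784 - 8 ≡ 65; y = λ·(4 - 65) - 64 ≡ 45. → (65, 45)
add Q: (65, 45) + (20, 73). λ = (73 - 45)/(20 - 65) ≡ 28/34 mod 79. 34⁻¹ ≡ 7 (mod 79), so λ ≡ 38.
  x = λ² - 65 - 20 = 1444 - 85 ≡ 16; y = λ·(65 - 16) - 45 ≡ 0. → (16, 0)

(16, 0)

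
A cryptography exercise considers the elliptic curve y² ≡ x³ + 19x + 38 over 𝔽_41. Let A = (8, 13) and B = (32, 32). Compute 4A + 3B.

First 4A:
Double-and-add on 4 = (100)₂. Start with A = (8, 13) for the leading 1-bit.
double: tangent at (8, 13): λ = (3·8² + 19)/(2·13) ≡ 6/26. 26⁻¹ ≡ 30 (mod 41), so λ ≡ 6·30 ≡ 16.
  x = λ² - 8 - 8 = 256 - 16 ≡ 35; y = λ·(8 - 35) - 13 ≡ 6. → (35, 6)
double: tangent at (35, 6): λ = (3·35² + 19)/(2·6) ≡ 4/12. 12⁻¹ ≡ 24 (mod 41), so λ ≡ 4·24 ≡ 14.
  x = λ² - 35 - 35 = 196 - 70 ≡ 3; y = λ·(35 - 3) - 6 ≡ 32. → (3, 32)
4A = (3, 32).
Next 3B:
Repeated addition: build up to 3B.
2B: tangent at (32, 32): λ = (3·32² + 19)/(2·32) ≡ 16/23. 23⁻¹ ≡ 25 (mod 41), so λ ≡ 16·25 ≡ 31.
  x = λ² - 32 - 32 = 961 - 64 ≡ 36; y = λ·(32 - 36) - 32 ≡ 8. → (36, 8)
3B: (36, 8) + (32, 32). λ = (32 - 8)/(32 - 36) ≡ 24/37 mod 41. 37⁻¹ ≡ 10 (mod 41), so λ ≡ 35.
  x = λ² - 36 - 32 = 1225 - 68 ≡ 9; y = λ·(36 - 9) - 8 ≡ 35. → (9, 35)
3B = (9, 35).
Finally 4A + 3B:
(3, 32) + (9, 35). λ = (35 - 32)/(9 - 3) ≡ 3/6 mod 41. 6⁻¹ ≡ 7 (mod 41) since 6·7 = 42 ≡ 1, so λ ≡ 21.
  x = λ² - 3 - 9 = 441 - 12 ≡ 19; y = λ·(3 - 19) - 32 ≡ 1. → (19, 1)

(19, 1)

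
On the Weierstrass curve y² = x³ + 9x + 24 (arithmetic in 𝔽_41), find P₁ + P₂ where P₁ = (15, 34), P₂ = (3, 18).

(15, 34) + (3, 18). λ = (18 - 34)/(3 - 15) ≡ 25/29 mod 41. 29⁻¹ ≡ 17 (mod 41) since 29·17 = 493 ≡ 1, so λ ≡ 15.
  x = λ² - 15 - 3 = 225 - 18 ≡ 2; y = λ·(15 - 2) - 34 ≡ 38. → (2, 38)

(2, 38)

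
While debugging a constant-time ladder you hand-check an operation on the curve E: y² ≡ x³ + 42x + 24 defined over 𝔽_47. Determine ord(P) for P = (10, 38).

2P: tangent at (10, 38): λ = (3·10² + 42)/(2·38) ≡ 13/29. 29⁻¹ ≡ 13 (mod 47) since 29·13 = 377 ≡ 1, so λ ≡ 13·13 ≡ 28.
  x = λ² - 10 - 10 = 784 - 20 ≡ 12; y = λ·(10 - 12) - 38 ≡ 0. → (12, 0)
3P: (12, 0) + (10, 38). λ = (38 - 0)/(10 - 12) ≡ 38/45 mod 47. 45⁻¹ ≡ 23 (mod 47), so λ ≡ 28.
  x = λ² - 12 - 10 = 784 - 22 ≡ 10; y = λ·(12 - 10) - 0 ≡ 9. → (10, 9)
4P: (10, 9) + (10, 38): same x and y₁ ≡ -y₂, so the sum is O.
4P = O, so the order is 4.

4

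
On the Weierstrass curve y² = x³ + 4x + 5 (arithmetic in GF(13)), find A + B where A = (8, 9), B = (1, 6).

(1, 7)

(8, 9) + (1, 6). λ = (6 - 9)/(1 - 8) ≡ 10/6 mod 13. 6⁻¹ ≡ 11 (mod 13), so λ ≡ 6.
  x = λ² - 8 - 1 = 36 - 9 ≡ 1; y = λ·(8 - 1) - 9 ≡ 7. → (1, 7)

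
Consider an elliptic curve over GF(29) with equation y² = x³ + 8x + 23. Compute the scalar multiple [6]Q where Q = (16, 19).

(23, 22)

Repeated addition: build up to 6Q.
2Q: tangent at (16, 19): λ = (3·16² + 8)/(2·19) ≡ 22/9. 9⁻¹ ≡ 13 (mod 29), so λ ≡ 22·13 ≡ 25.
  x = λ² - 16 - 16 = 625 - 32 ≡ 13; y = λ·(16 - 13) - 19 ≡ 27. → (13, 27)
3Q: (13, 27) + (16, 19). λ = (19 - 27)/(16 - 13) ≡ 21/3 mod 29. 3⁻¹ ≡ 10 (mod 29) since 3·10 = 30 ≡ 1, so λ ≡ 7.
  x = λ² - 13 - 16 = 49 - 29 ≡ 20; y = λ·(13 - 20) - 27 ≡ 11. → (20, 11)
4Q: (20, 11) + (16, 19). λ = (19 - 11)/(16 - 20) ≡ 8/25 mod 29. 25⁻¹ ≡ 7 (mod 29) since 25·7 = 175 ≡ 1, so λ ≡ 27.
  x = λ² - 20 - 16 = 729 - 36 ≡ 26; y = λ·(20 - 26) - 11 ≡ 1. → (26, 1)
5Q: (26, 1) + (16, 19). λ = (19 - 1)/(16 - 26) ≡ 18/19 mod 29. 19⁻¹ ≡ 26 (mod 29), so λ ≡ 4.
  x = λ² - 26 - 16 = 16 - 42 ≡ 3; y = λ·(26 - 3) - 1 ≡ 4. → (3, 4)
6Q: (3, 4) + (16, 19). λ = (19 - 4)/(16 - 3) ≡ 15/13 mod 29. 13⁻¹ ≡ 9 (mod 29) since 13·9 = 117 ≡ 1, so λ ≡ 19.
  x = λ² - 3 - 16 = 361 - 19 ≡ 23; y = λ·(3 - 23) - 4 ≡ 22. → (23, 22)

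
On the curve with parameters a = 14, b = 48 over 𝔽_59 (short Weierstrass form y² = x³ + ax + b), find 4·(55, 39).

Write Q = (55, 39).
Repeated addition: build up to 4Q.
2Q: tangent at (55, 39): λ = (3·55² + 14)/(2·39) ≡ 3/19. 19⁻¹ ≡ 28 (mod 59) since 19·28 = 532 ≡ 1, so λ ≡ 3·28 ≡ 25.
  x = λ² - 55 - 55 = 625 - 110 ≡ 43; y = λ·(55 - 43) - 39 ≡ 25. → (43, 25)
3Q: (43, 25) + (55, 39). λ = (39 - 25)/(55 - 43) ≡ 14/12 mod 59. 12⁻¹ ≡ 5 (mod 59), so λ ≡ 11.
  x = λ² - 43 - 55 = 121 - 98 ≡ 23; y = λ·(43 - 23) - 25 ≡ 18. → (23, 18)
4Q: (23, 18) + (55, 39). λ = (39 - 18)/(55 - 23) ≡ 21/32 mod 59. 32⁻¹ ≡ 24 (mod 59), so λ ≡ 32.
  x = λ² - 23 - 55 = 1024 - 78 ≡ 2; y = λ·(23 - 2) - 18 ≡ 5. → (2, 5)

(2, 5)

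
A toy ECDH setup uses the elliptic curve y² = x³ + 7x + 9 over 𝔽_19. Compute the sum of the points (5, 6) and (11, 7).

(5, 6) + (11, 7). λ = (7 - 6)/(11 - 5) ≡ 1/6 mod 19. 6⁻¹ ≡ 16 (mod 19) since 6·16 = 96 ≡ 1, so λ ≡ 16.
  x = λ² - 5 - 11 = 256 - 16 ≡ 12; y = λ·(5 - 12) - 6 ≡ 15. → (12, 15)

(12, 15)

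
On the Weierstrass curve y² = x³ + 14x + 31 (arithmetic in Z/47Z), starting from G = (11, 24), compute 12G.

Repeated addition: build up to 12G.
2G: tangent at (11, 24): λ = (3·11² + 14)/(2·24) ≡ 1/1. 1⁻¹ ≡ 1 (mod 47), so λ ≡ 1·1 ≡ 1.
  x = λ² - 11 - 11 = 1 - 22 ≡ 26; y = λ·(11 - 26) - 24 ≡ 8. → (26, 8)
3G: (26, 8) + (11, 24). λ = (24 - 8)/(11 - 26) ≡ 16/32 mod 47. 32⁻¹ ≡ 25 (mod 47) since 32·25 = 800 ≡ 1, so λ ≡ 24.
  x = λ² - 26 - 11 = 576 - 37 ≡ 22; y = λ·(26 - 22) - 8 ≡ 41. → (22, 41)
4G: (22, 41) + (11, 24). λ = (24 - 41)/(11 - 22) ≡ 30/36 mod 47. 36⁻¹ ≡ 17 (mod 47) since 36·17 = 612 ≡ 1, so λ ≡ 40.
  x = λ² - 22 - 11 = 1600 - 33 ≡ 16; y = λ·(22 - 16) - 41 ≡ 11. → (16, 11)
5G: (16, 11) + (11, 24). λ = (24 - 11)/(11 - 16) ≡ 13/42 mod 47. 42⁻¹ ≡ 28 (mod 47), so λ ≡ 35.
  x = λ² - 16 - 11 = 1225 - 27 ≡ 23; y = λ·(16 - 23) - 11 ≡ 26. → (23, 26)
6G: (23, 26) + (11, 24). λ = (24 - 26)/(11 - 23) ≡ 45/35 mod 47. 35⁻¹ ≡ 43 (mod 47), so λ ≡ 8.
  x = λ² - 23 - 11 = 64 - 34 ≡ 30; y = λ·(23 - 30) - 26 ≡ 12. → (30, 12)
7G: (30, 12) + (11, 24). λ = (24 - 12)/(11 - 30) ≡ 12/28 mod 47. 28⁻¹ ≡ 42 (mod 47) since 28·42 = 1176 ≡ 1, so λ ≡ 34.
  x = λ² - 30 - 11 = 1156 - 41 ≡ 34; y = λ·(30 - 34) - 12 ≡ 40. → (34, 40)
8G: (34, 40) + (11, 24). λ = (24 - 40)/(11 - 34) ≡ 31/24 mod 47. 24⁻¹ ≡ 2 (mod 47) since 24·2 = 48 ≡ 1, so λ ≡ 15.
  x = λ² - 34 - 11 = 225 - 45 ≡ 39; y = λ·(34 - 39) - 40 ≡ 26. → (39, 26)
9G: (39, 26) + (11, 24). λ = (24 - 26)/(11 - 39) ≡ 45/19 mod 47. 19⁻¹ ≡ 5 (mod 47) since 19·5 = 95 ≡ 1, so λ ≡ 37.
  x = λ² - 39 - 11 = 1369 - 50 ≡ 3; y = λ·(39 - 3) - 26 ≡ 37. → (3, 37)
10G: (3, 37) + (11, 24). λ = (24 - 37)/(11 - 3) ≡ 34/8 mod 47. 8⁻¹ ≡ 6 (mod 47), so λ ≡ 16.
  x = λ² - 3 - 11 = 256 - 14 ≡ 7; y = λ·(3 - 7) - 37 ≡ 40. → (7, 40)
11G: (7, 40) + (11, 24). λ = (24 - 40)/(11 - 7) ≡ 31/4 mod 47. 4⁻¹ ≡ 12 (mod 47) since 4·12 = 48 ≡ 1, so λ ≡ 43.
  x = λ² - 7 - 11 = 1849 - 18 ≡ 45; y = λ·(7 - 45) - 40 ≡ 18. → (45, 18)
12G: (45, 18) + (11, 24). λ = (24 - 18)/(11 - 45) ≡ 6/13 mod 47. 13⁻¹ ≡ 29 (mod 47), so λ ≡ 33.
  x = λ² - 45 - 11 = 1089 - 56 ≡ 46; y = λ·(45 - 46) - 18 ≡ 43. → (46, 43)

(46, 43)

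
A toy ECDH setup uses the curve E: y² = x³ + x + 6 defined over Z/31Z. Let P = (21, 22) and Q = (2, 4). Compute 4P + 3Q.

(30, 29)

First 4P:
Double-and-add on 4 = (100)₂. Start with P = (21, 22) for the leading 1-bit.
double: tangent at (21, 22): λ = (3·21² + 1)/(2·22) ≡ 22/13. 13⁻¹ ≡ 12 (mod 31), so λ ≡ 22·12 ≡ 16.
  x = λ² - 21 - 21 = 256 - 42 ≡ 28; y = λ·(21 - 28) - 22 ≡ 21. → (28, 21)
double: tangent at (28, 21): λ = (3·28² + 1)/(2·21) ≡ 28/11. 11⁻¹ ≡ 17 (mod 31), so λ ≡ 28·17 ≡ 11.
  x = λ² - 28 - 28 = 121 - 56 ≡ 3; y = λ·(28 - 3) - 21 ≡ 6. → (3, 6)
4P = (3, 6).
Next 3Q:
Repeated addition: build up to 3Q.
2Q: tangent at (2, 4): λ = (3·2² + 1)/(2·4) ≡ 13/8. 8⁻¹ ≡ 4 (mod 31), so λ ≡ 13·4 ≡ 21.
  x = λ² - 2 - 2 = 441 - 4 ≡ 3; y = λ·(2 - 3) - 4 ≡ 6. → (3, 6)
3Q: (3, 6) + (2, 4). λ = (4 - 6)/(2 - 3) ≡ 29/30 mod 31. 30⁻¹ ≡ 30 (mod 31), so λ ≡ 2.
  x = λ² - 3 - 2 = 4 - 5 ≡ 30; y = λ·(3 - 30) - 6 ≡ 2. → (30, 2)
3Q = (30, 2).
Finally 4P + 3Q:
(3, 6) + (30, 2). λ = (2 - 6)/(30 - 3) ≡ 27/27 mod 31. 27⁻¹ ≡ 23 (mod 31) since 27·23 = 621 ≡ 1, so λ ≡ 1.
  x = λ² - 3 - 30 = 1 - 33 ≡ 30; y = λ·(3 - 30) - 6 ≡ 29. → (30, 29)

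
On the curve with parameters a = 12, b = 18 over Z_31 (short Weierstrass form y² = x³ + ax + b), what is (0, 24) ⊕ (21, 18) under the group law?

(0, 24) + (21, 18). λ = (18 - 24)/(21 - 0) ≡ 25/21 mod 31. 21⁻¹ ≡ 3 (mod 31) since 21·3 = 63 ≡ 1, so λ ≡ 13.
  x = λ² - 0 - 21 = 169 - 21 ≡ 24; y = λ·(0 - 24) - 24 ≡ 5. → (24, 5)

(24, 5)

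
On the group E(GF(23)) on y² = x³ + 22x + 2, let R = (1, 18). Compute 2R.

(10, 16)

tangent at (1, 18): λ = (3·1² + 22)/(2·18) ≡ 2/13. 13⁻¹ ≡ 16 (mod 23), so λ ≡ 2·16 ≡ 9.
  x = λ² - 1 - 1 = 81 - 2 ≡ 10; y = λ·(1 - 10) - 18 ≡ 16. → (10, 16)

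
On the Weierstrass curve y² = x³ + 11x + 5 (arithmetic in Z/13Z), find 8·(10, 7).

Write Q = (10, 7).
Repeated addition: build up to 8Q.
2Q: tangent at (10, 7): λ = (3·10² + 11)/(2·7) ≡ 12/1. 1⁻¹ ≡ 1 (mod 13), so λ ≡ 12·1 ≡ 12.
  x = λ² - 10 - 10 = 144 - 20 ≡ 7; y = λ·(10 - 7) - 7 ≡ 3. → (7, 3)
3Q: (7, 3) + (10, 7). λ = (7 - 3)/(10 - 7) ≡ 4/3 mod 13. 3⁻¹ ≡ 9 (mod 13) since 3·9 = 27 ≡ 1, so λ ≡ 10.
  x = λ² - 7 - 10 = 100 - 17 ≡ 5; y = λ·(7 - 5) - 3 ≡ 4. → (5, 4)
4Q: (5, 4) + (10, 7). λ = (7 - 4)/(10 - 5) ≡ 3/5 mod 13. 5⁻¹ ≡ 8 (mod 13) since 5·8 = 40 ≡ 1, so λ ≡ 11.
  x = λ² - 5 - 10 = 121 - 15 ≡ 2; y = λ·(5 - 2) - 4 ≡ 3. → (2, 3)
5Q: (2, 3) + (10, 7). λ = (7 - 3)/(10 - 2) ≡ 4/8 mod 13. 8⁻¹ ≡ 5 (mod 13) since 8·5 = 40 ≡ 1, so λ ≡ 7.
  x = λ² - 2 - 10 = 49 - 12 ≡ 11; y = λ·(2 - 11) - 3 ≡ 12. → (11, 12)
6Q: (11, 12) + (10, 7). λ = (7 - 12)/(10 - 11) ≡ 8/12 mod 13. 12⁻¹ ≡ 12 (mod 13), so λ ≡ 5.
  x = λ² - 11 - 10 = 25 - 21 ≡ 4; y = λ·(11 - 4) - 12 ≡ 10. → (4, 10)
7Q: (4, 10) + (10, 7). λ = (7 - 10)/(10 - 4) ≡ 10/6 mod 13. 6⁻¹ ≡ 11 (mod 13), so λ ≡ 6.
  x = λ² - 4 - 10 = 36 - 14 ≡ 9; y = λ·(4 - 9) - 10 ≡ 12. → (9, 12)
8Q: (9, 12) + (10, 7). λ = (7 - 12)/(10 - 9) ≡ 8/1 mod 13. 1⁻¹ ≡ 1 (mod 13) since 1·1 = 1 ≡ 1, so λ ≡ 8.
  x = λ² - 9 - 10 = 64 - 19 ≡ 6; y = λ·(9 - 6) - 12 ≡ 12. → (6, 12)

(6, 12)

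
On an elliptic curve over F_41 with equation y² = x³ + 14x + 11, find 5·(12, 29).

Write P = (12, 29).
Double-and-add on 5 = (101)₂. Start with P = (12, 29) for the leading 1-bit.
double: tangent at (12, 29): λ = (3·12² + 14)/(2·29) ≡ 36/17. 17⁻¹ ≡ 29 (mod 41) since 17·29 = 493 ≡ 1, so λ ≡ 36·29 ≡ 19.
  x = λ² - 12 - 12 = 361 - 24 ≡ 9; y = λ·(12 - 9) - 29 ≡ 28. → (9, 28)
double: tangent at (9, 28): λ = (3·9² + 14)/(2·28) ≡ 11/15. 15⁻¹ ≡ 11 (mod 41) since 15·11 = 165 ≡ 1, so λ ≡ 11·11 ≡ 39.
  x = λ² - 9 - 9 = 1521 - 18 ≡ 27; y = λ·(9 - 27) - 28 ≡ 8. → (27, 8)
add P: (27, 8) + (12, 29). λ = (29 - 8)/(12 - 27) ≡ 21/26 mod 41. 26⁻¹ ≡ 30 (mod 41), so λ ≡ 15.
  x = λ² - 27 - 12 = 225 - 39 ≡ 22; y = λ·(27 - 22) - 8 ≡ 26. → (22, 26)

(22, 26)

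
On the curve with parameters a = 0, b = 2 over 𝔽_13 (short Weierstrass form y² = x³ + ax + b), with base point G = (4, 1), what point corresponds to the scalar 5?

(3, 4)

Repeated addition: build up to 5G.
2G: tangent at (4, 1): λ = (3·4² + 0)/(2·1) ≡ 9/2. 2⁻¹ ≡ 7 (mod 13), so λ ≡ 9·7 ≡ 11.
  x = λ² - 4 - 4 = 121 - 8 ≡ 9; y = λ·(4 - 9) - 1 ≡ 9. → (9, 9)
3G: (9, 9) + (4, 1). λ = (1 - 9)/(4 - 9) ≡ 5/8 mod 13. 8⁻¹ ≡ 5 (mod 13), so λ ≡ 12.
  x = λ² - 9 - 4 = 144 - 13 ≡ 1; y = λ·(9 - 1) - 9 ≡ 9. → (1, 9)
4G: (1, 9) + (4, 1). λ = (1 - 9)/(4 - 1) ≡ 5/3 mod 13. 3⁻¹ ≡ 9 (mod 13) since 3·9 = 27 ≡ 1, so λ ≡ 6.
  x = λ² - 1 - 4 = 36 - 5 ≡ 5; y = λ·(1 - 5) - 9 ≡ 6. → (5, 6)
5G: (5, 6) + (4, 1). λ = (1 - 6)/(4 - 5) ≡ 8/12 mod 13. 12⁻¹ ≡ 12 (mod 13) since 12·12 = 144 ≡ 1, so λ ≡ 5.
  x = λ² - 5 - 4 = 25 - 9 ≡ 3; y = λ·(5 - 3) - 6 ≡ 4. → (3, 4)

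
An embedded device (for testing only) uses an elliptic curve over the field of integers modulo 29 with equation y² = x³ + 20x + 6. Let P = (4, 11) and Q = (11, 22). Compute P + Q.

(7, 5)

(4, 11) + (11, 22). λ = (22 - 11)/(11 - 4) ≡ 11/7 mod 29. 7⁻¹ ≡ 25 (mod 29) since 7·25 = 175 ≡ 1, so λ ≡ 14.
  x = λ² - 4 - 11 = 196 - 15 ≡ 7; y = λ·(4 - 7) - 11 ≡ 5. → (7, 5)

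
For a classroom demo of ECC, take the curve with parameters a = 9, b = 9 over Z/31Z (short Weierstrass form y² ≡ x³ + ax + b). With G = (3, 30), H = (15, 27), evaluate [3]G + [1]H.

(10, 18)

First 3G:
Repeated addition: build up to 3G.
2G: tangent at (3, 30): λ = (3·3² + 9)/(2·30) ≡ 5/29. 29⁻¹ ≡ 15 (mod 31) since 29·15 = 435 ≡ 1, so λ ≡ 5·15 ≡ 13.
  x = λ² - 3 - 3 = 169 - 6 ≡ 8; y = λ·(3 - 8) - 30 ≡ 29. → (8, 29)
3G: (8, 29) + (3, 30). λ = (30 - 29)/(3 - 8) ≡ 1/26 mod 31. 26⁻¹ ≡ 6 (mod 31) since 26·6 = 156 ≡ 1, so λ ≡ 6.
  x = λ² - 8 - 3 = 36 - 11 ≡ 25; y = λ·(8 - 25) - 29 ≡ 24. → (25, 24)
3G = (25, 24).
Finally 3G + H:
(25, 24) + (15, 27). λ = (27 - 24)/(15 - 25) ≡ 3/21 mod 31. 21⁻¹ ≡ 3 (mod 31), so λ ≡ 9.
  x = λ² - 25 - 15 = 81 - 40 ≡ 10; y = λ·(25 - 10) - 24 ≡ 18. → (10, 18)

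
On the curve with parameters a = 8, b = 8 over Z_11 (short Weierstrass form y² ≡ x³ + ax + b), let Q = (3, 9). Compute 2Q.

tangent at (3, 9): λ = (3·3² + 8)/(2·9) ≡ 2/7. 7⁻¹ ≡ 8 (mod 11) since 7·8 = 56 ≡ 1, so λ ≡ 2·8 ≡ 5.
  x = λ² - 3 - 3 = 25 - 6 ≡ 8; y = λ·(3 - 8) - 9 ≡ 10. → (8, 10)

(8, 10)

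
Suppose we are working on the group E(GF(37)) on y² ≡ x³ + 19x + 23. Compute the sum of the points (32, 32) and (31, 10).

(14, 31)

(32, 32) + (31, 10). λ = (10 - 32)/(31 - 32) ≡ 15/36 mod 37. 36⁻¹ ≡ 36 (mod 37), so λ ≡ 22.
  x = λ² - 32 - 31 = 484 - 63 ≡ 14; y = λ·(32 - 14) - 32 ≡ 31. → (14, 31)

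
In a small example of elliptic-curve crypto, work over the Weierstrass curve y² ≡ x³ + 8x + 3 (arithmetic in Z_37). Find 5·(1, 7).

(30, 14)

Write G = (1, 7).
Double-and-add on 5 = (101)₂. Start with G = (1, 7) for the leading 1-bit.
double: tangent at (1, 7): λ = (3·1² + 8)/(2·7) ≡ 11/14. 14⁻¹ ≡ 8 (mod 37), so λ ≡ 11·8 ≡ 14.
  x = λ² - 1 - 1 = 196 - 2 ≡ 9; y = λ·(1 - 9) - 7 ≡ 29. → (9, 29)
double: tangent at (9, 29): λ = (3·9² + 8)/(2·29) ≡ 29/21. 21⁻¹ ≡ 30 (mod 37) since 21·30 = 630 ≡ 1, so λ ≡ 29·30 ≡ 19.
  x = λ² - 9 - 9 = 361 - 18 ≡ 10; y = λ·(9 - 10) - 29 ≡ 26. → (10, 26)
add G: (10, 26) + (1, 7). λ = (7 - 26)/(1 - 10) ≡ 18/28 mod 37. 28⁻¹ ≡ 4 (mod 37), so λ ≡ 35.
  x = λ² - 10 - 1 = 1225 - 11 ≡ 30; y = λ·(10 - 30) - 26 ≡ 14. → (30, 14)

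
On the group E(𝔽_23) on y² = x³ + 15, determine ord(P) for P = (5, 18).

6

2P: tangent at (5, 18): λ = (3·5² + 0)/(2·18) ≡ 6/13. 13⁻¹ ≡ 16 (mod 23), so λ ≡ 6·16 ≡ 4.
  x = λ² - 5 - 5 = 16 - 10 ≡ 6; y = λ·(5 - 6) - 18 ≡ 1. → (6, 1)
3P: (6, 1) + (5, 18). λ = (18 - 1)/(5 - 6) ≡ 17/22 mod 23. 22⁻¹ ≡ 22 (mod 23), so λ ≡ 6.
  x = λ² - 6 - 5 = 36 - 11 ≡ 2; y = λ·(6 - 2) - 1 ≡ 0. → (2, 0)
4P: (2, 0) + (5, 18). λ = (18 - 0)/(5 - 2) ≡ 18/3 mod 23. 3⁻¹ ≡ 8 (mod 23), so λ ≡ 6.
  x = λ² - 2 - 5 = 36 - 7 ≡ 6; y = λ·(2 - 6) - 0 ≡ 22. → (6, 22)
5P: (6, 22) + (5, 18). λ = (18 - 22)/(5 - 6) ≡ 19/22 mod 23. 22⁻¹ ≡ 22 (mod 23), so λ ≡ 4.
  x = λ² - 6 - 5 = 16 - 11 ≡ 5; y = λ·(6 - 5) - 22 ≡ 5. → (5, 5)
6P: (5, 5) + (5, 18): same x and y₁ ≡ -y₂, so the sum is O.
6P = O, so the order is 6.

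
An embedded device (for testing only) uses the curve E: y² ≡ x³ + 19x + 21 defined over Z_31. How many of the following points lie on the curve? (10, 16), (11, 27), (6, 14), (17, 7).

2

(10, 16): 16² ≡ 8, rhs ≡ 2 → off.
(11, 27): 27² ≡ 16, rhs ≡ 11 → off.
(6, 14): 14² ≡ 10, rhs ≡ 10 → on.
(17, 7): 7² ≡ 18, rhs ≡ 18 → on.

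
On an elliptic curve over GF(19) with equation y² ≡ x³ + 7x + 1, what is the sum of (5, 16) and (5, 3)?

O

The two points share x = 5 and their y-coordinates satisfy 16 + 3 ≡ 0 (mod 19), so they are inverses. Their sum is 𝒪.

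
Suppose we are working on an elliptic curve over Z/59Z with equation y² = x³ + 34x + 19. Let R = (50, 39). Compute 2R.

tangent at (50, 39): λ = (3·50² + 34)/(2·39) ≡ 41/19. 19⁻¹ ≡ 28 (mod 59), so λ ≡ 41·28 ≡ 27.
  x = λ² - 50 - 50 = 729 - 100 ≡ 39; y = λ·(50 - 39) - 39 ≡ 22. → (39, 22)

(39, 22)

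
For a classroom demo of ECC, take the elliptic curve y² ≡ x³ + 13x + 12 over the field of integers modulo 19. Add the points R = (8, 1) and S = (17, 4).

(11, 17)

(8, 1) + (17, 4). λ = (4 - 1)/(17 - 8) ≡ 3/9 mod 19. 9⁻¹ ≡ 17 (mod 19), so λ ≡ 13.
  x = λ² - 8 - 17 = 169 - 25 ≡ 11; y = λ·(8 - 11) - 1 ≡ 17. → (11, 17)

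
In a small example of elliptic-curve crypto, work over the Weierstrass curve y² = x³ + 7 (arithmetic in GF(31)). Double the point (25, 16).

(20, 28)

tangent at (25, 16): λ = (3·25² + 0)/(2·16) ≡ 15/1. 1⁻¹ ≡ 1 (mod 31), so λ ≡ 15·1 ≡ 15.
  x = λ² - 25 - 25 = 225 - 50 ≡ 20; y = λ·(25 - 20) - 16 ≡ 28. → (20, 28)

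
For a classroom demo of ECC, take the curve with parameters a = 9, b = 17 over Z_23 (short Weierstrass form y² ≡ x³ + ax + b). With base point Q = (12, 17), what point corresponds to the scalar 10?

(17, 0)

Repeated addition: build up to 10Q.
2Q: tangent at (12, 17): λ = (3·12² + 9)/(2·17) ≡ 4/11. 11⁻¹ ≡ 21 (mod 23) since 11·21 = 231 ≡ 1, so λ ≡ 4·21 ≡ 15.
  x = λ² - 12 - 12 = 225 - 24 ≡ 17; y = λ·(12 - 17) - 17 ≡ 0. → (17, 0)
3Q: (17, 0) + (12, 17). λ = (17 - 0)/(12 - 17) ≡ 17/18 mod 23. 18⁻¹ ≡ 9 (mod 23), so λ ≡ 15.
  x = λ² - 17 - 12 = 225 - 29 ≡ 12; y = λ·(17 - 12) - 0 ≡ 6. → (12, 6)
4Q: (12, 6) + (12, 17): same x and y₁ ≡ -y₂, so the sum is O.
5Q: O + (12, 17) = (12, 17) (identity).
6Q: tangent at (12, 17): λ = (3·12² + 9)/(2·17) ≡ 4/11. 11⁻¹ ≡ 21 (mod 23) since 11·21 = 231 ≡ 1, so λ ≡ 4·21 ≡ 15.
  x = λ² - 12 - 12 = 225 - 24 ≡ 17; y = λ·(12 - 17) - 17 ≡ 0. → (17, 0)
7Q: (17, 0) + (12, 17). λ = (17 - 0)/(12 - 17) ≡ 17/18 mod 23. 18⁻¹ ≡ 9 (mod 23), so λ ≡ 15.
  x = λ² - 17 - 12 = 225 - 29 ≡ 12; y = λ·(17 - 12) - 0 ≡ 6. → (12, 6)
8Q: (12, 6) + (12, 17): same x and y₁ ≡ -y₂, so the sum is O.
9Q: O + (12, 17) = (12, 17) (identity).
10Q: tangent at (12, 17): λ = (3·12² + 9)/(2·17) ≡ 4/11. 11⁻¹ ≡ 21 (mod 23) since 11·21 = 231 ≡ 1, so λ ≡ 4·21 ≡ 15.
  x = λ² - 12 - 12 = 225 - 24 ≡ 17; y = λ·(12 - 17) - 17 ≡ 0. → (17, 0)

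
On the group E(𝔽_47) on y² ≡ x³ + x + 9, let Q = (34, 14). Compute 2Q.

(30, 25)

tangent at (34, 14): λ = (3·34² + 1)/(2·14) ≡ 38/28. 28⁻¹ ≡ 42 (mod 47) since 28·42 = 1176 ≡ 1, so λ ≡ 38·42 ≡ 45.
  x = λ² - 34 - 34 = 2025 - 68 ≡ 30; y = λ·(34 - 30) - 14 ≡ 25. → (30, 25)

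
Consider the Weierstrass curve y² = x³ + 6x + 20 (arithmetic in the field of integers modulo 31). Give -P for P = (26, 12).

-(26, 12) = (26, -12 mod 31) = (26, 19).

(26, 19)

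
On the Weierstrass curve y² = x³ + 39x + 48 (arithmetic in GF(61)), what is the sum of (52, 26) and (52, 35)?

The two points share x = 52 and their y-coordinates satisfy 26 + 35 ≡ 0 (mod 61), so they are inverses. Their sum is ∞.

O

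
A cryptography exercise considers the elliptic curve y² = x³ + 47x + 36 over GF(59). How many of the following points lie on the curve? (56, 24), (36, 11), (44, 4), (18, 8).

1

(56, 24): 24² ≡ 45, rhs ≡ 45 → on.
(36, 11): 11² ≡ 3, rhs ≡ 4 → off.
(44, 4): 4² ≡ 16, rhs ≡ 27 → off.
(18, 8): 8² ≡ 5, rhs ≡ 47 → off.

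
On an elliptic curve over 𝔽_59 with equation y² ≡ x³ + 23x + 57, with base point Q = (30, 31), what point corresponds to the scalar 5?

(38, 15)

Double-and-add on 5 = (101)₂. Start with Q = (30, 31) for the leading 1-bit.
double: tangent at (30, 31): λ = (3·30² + 23)/(2·31) ≡ 9/3. 3⁻¹ ≡ 20 (mod 59), so λ ≡ 9·20 ≡ 3.
  x = λ² - 30 - 30 = 9 - 60 ≡ 8; y = λ·(30 - 8) - 31 ≡ 35. → (8, 35)
double: tangent at (8, 35): λ = (3·8² + 23)/(2·35) ≡ 38/11. 11⁻¹ ≡ 43 (mod 59) since 11·43 = 473 ≡ 1, so λ ≡ 38·43 ≡ 41.
  x = λ² - 8 - 8 = 1681 - 16 ≡ 13; y = λ·(8 - 13) - 35 ≡ 55. → (13, 55)
add Q: (13, 55) + (30, 31). λ = (31 - 55)/(30 - 13) ≡ 35/17 mod 59. 17⁻¹ ≡ 7 (mod 59), so λ ≡ 9.
  x = λ² - 13 - 30 = 81 - 43 ≡ 38; y = λ·(13 - 38) - 55 ≡ 15. → (38, 15)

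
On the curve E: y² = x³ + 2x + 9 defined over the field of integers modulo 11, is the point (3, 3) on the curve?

yes

y² = 3² ≡ 9; x³ + 2x + 9 = 42 ≡ 9 (mod 11). 9 = 9.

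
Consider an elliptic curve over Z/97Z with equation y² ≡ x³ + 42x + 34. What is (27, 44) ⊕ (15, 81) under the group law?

(80, 79)

(27, 44) + (15, 81). λ = (81 - 44)/(15 - 27) ≡ 37/85 mod 97. 85⁻¹ ≡ 8 (mod 97) since 85·8 = 680 ≡ 1, so λ ≡ 5.
  x = λ² - 27 - 15 = 25 - 42 ≡ 80; y = λ·(27 - 80) - 44 ≡ 79. → (80, 79)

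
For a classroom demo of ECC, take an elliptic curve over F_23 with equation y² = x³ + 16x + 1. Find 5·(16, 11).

(20, 15)

Write G = (16, 11).
Double-and-add on 5 = (101)₂. Start with G = (16, 11) for the leading 1-bit.
double: tangent at (16, 11): λ = (3·16² + 16)/(2·11) ≡ 2/22. 22⁻¹ ≡ 22 (mod 23) since 22·22 = 484 ≡ 1, so λ ≡ 2·22 ≡ 21.
  x = λ² - 16 - 16 = 441 - 32 ≡ 18; y = λ·(16 - 18) - 11 ≡ 16. → (18, 16)
double: tangent at (18, 16): λ = (3·18² + 16)/(2·16) ≡ 22/9. 9⁻¹ ≡ 18 (mod 23) since 9·18 = 162 ≡ 1, so λ ≡ 22·18 ≡ 5.
  x = λ² - 18 - 18 = 25 - 36 ≡ 12; y = λ·(18 - 12) - 16 ≡ 14. → (12, 14)
add G: (12, 14) + (16, 11). λ = (11 - 14)/(16 - 12) ≡ 20/4 mod 23. 4⁻¹ ≡ 6 (mod 23), so λ ≡ 5.
  x = λ² - 12 - 16 = 25 - 28 ≡ 20; y = λ·(12 - 20) - 14 ≡ 15. → (20, 15)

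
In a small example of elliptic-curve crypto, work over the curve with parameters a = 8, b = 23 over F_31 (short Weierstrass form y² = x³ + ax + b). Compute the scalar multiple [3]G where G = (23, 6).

Repeated addition: build up to 3G.
2G: tangent at (23, 6): λ = (3·23² + 8)/(2·6) ≡ 14/12. 12⁻¹ ≡ 13 (mod 31) since 12·13 = 156 ≡ 1, so λ ≡ 14·13 ≡ 27.
  x = λ² - 23 - 23 = 729 - 46 ≡ 1; y = λ·(23 - 1) - 6 ≡ 30. → (1, 30)
3G: (1, 30) + (23, 6). λ = (6 - 30)/(23 - 1) ≡ 7/22 mod 31. 22⁻¹ ≡ 24 (mod 31), so λ ≡ 13.
  x = λ² - 1 - 23 = 169 - 24 ≡ 21; y = λ·(1 - 21) - 30 ≡ 20. → (21, 20)

(21, 20)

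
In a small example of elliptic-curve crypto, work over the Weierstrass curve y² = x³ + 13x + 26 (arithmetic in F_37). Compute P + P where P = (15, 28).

(19, 18)

tangent at (15, 28): λ = (3·15² + 13)/(2·28) ≡ 22/19. 19⁻¹ ≡ 2 (mod 37), so λ ≡ 22·2 ≡ 7.
  x = λ² - 15 - 15 = 49 - 30 ≡ 19; y = λ·(15 - 19) - 28 ≡ 18. → (19, 18)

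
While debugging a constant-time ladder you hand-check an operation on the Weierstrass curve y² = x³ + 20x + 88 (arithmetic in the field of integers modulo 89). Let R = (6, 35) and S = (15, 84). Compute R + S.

(46, 34)

(6, 35) + (15, 84). λ = (84 - 35)/(15 - 6) ≡ 49/9 mod 89. 9⁻¹ ≡ 10 (mod 89), so λ ≡ 45.
  x = λ² - 6 - 15 = 2025 - 21 ≡ 46; y = λ·(6 - 46) - 35 ≡ 34. → (46, 34)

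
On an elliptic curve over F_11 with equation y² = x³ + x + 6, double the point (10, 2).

(3, 5)

tangent at (10, 2): λ = (3·10² + 1)/(2·2) ≡ 4/4. 4⁻¹ ≡ 3 (mod 11), so λ ≡ 4·3 ≡ 1.
  x = λ² - 10 - 10 = 1 - 20 ≡ 3; y = λ·(10 - 3) - 2 ≡ 5. → (3, 5)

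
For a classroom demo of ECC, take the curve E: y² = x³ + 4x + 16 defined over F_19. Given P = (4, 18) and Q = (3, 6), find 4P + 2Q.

O

First 4P:
Repeated addition: build up to 4P.
2P: tangent at (4, 18): λ = (3·4² + 4)/(2·18) ≡ 14/17. 17⁻¹ ≡ 9 (mod 19), so λ ≡ 14·9 ≡ 12.
  x = λ² - 4 - 4 = 144 - 8 ≡ 3; y = λ·(4 - 3) - 18 ≡ 13. → (3, 13)
3P: (3, 13) + (4, 18). λ = (18 - 13)/(4 - 3) ≡ 5/1 mod 19. 1⁻¹ ≡ 1 (mod 19), so λ ≡ 5.
  x = λ² - 3 - 4 = 25 - 7 ≡ 18; y = λ·(3 - 18) - 13 ≡ 7. → (18, 7)
4P: (18, 7) + (4, 18). λ = (18 - 7)/(4 - 18) ≡ 11/5 mod 19. 5⁻¹ ≡ 4 (mod 19), so λ ≡ 6.
  x = λ² - 18 - 4 = 36 - 22 ≡ 14; y = λ·(18 - 14) - 7 ≡ 17. → (14, 17)
4P = (14, 17).
Next 2Q:
Repeated addition: build up to 2Q.
2Q: tangent at (3, 6): λ = (3·3² + 4)/(2·6) ≡ 12/12. 12⁻¹ ≡ 8 (mod 19), so λ ≡ 12·8 ≡ 1.
  x = λ² - 3 - 3 = 1 - 6 ≡ 14; y = λ·(3 - 14) - 6 ≡ 2. → (14, 2)
2Q = (14, 2).
Finally 4P + 2Q:
(14, 17) + (14, 2): same x and y₁ ≡ -y₂, so the sum is the point at infinity.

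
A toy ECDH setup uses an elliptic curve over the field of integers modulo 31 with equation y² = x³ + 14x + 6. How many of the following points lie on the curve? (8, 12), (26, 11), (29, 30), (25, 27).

3

(8, 12): 12² ≡ 20, rhs ≡ 10 → off.
(26, 11): 11² ≡ 28, rhs ≡ 28 → on.
(29, 30): 30² ≡ 1, rhs ≡ 1 → on.
(25, 27): 27² ≡ 16, rhs ≡ 16 → on.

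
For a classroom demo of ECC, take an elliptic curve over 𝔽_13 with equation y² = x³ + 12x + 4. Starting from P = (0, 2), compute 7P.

Repeated addition: build up to 7P.
2P: tangent at (0, 2): λ = (3·0² + 12)/(2·2) ≡ 12/4. 4⁻¹ ≡ 10 (mod 13), so λ ≡ 12·10 ≡ 3.
  x = λ² - 0 - 0 = 9 - 0 ≡ 9; y = λ·(0 - 9) - 2 ≡ 10. → (9, 10)
3P: (9, 10) + (0, 2). λ = (2 - 10)/(0 - 9) ≡ 5/4 mod 13. 4⁻¹ ≡ 10 (mod 13), so λ ≡ 11.
  x = λ² - 9 - 0 = 121 - 9 ≡ 8; y = λ·(9 - 8) - 10 ≡ 1. → (8, 1)
4P: (8, 1) + (0, 2). λ = (2 - 1)/(0 - 8) ≡ 1/5 mod 13. 5⁻¹ ≡ 8 (mod 13), so λ ≡ 8.
  x = λ² - 8 - 0 = 64 - 8 ≡ 4; y = λ·(8 - 4) - 1 ≡ 5. → (4, 5)
5P: (4, 5) + (0, 2). λ = (2 - 5)/(0 - 4) ≡ 10/9 mod 13. 9⁻¹ ≡ 3 (mod 13), so λ ≡ 4.
  x = λ² - 4 - 0 = 16 - 4 ≡ 12; y = λ·(4 - 12) - 5 ≡ 2. → (12, 2)
6P: (12, 2) + (0, 2). λ = (2 - 2)/(0 - 12) ≡ 0/1 mod 13. 1⁻¹ ≡ 1 (mod 13) since 1·1 = 1 ≡ 1, so λ ≡ 0.
  x = λ² - 12 - 0 = 0 - 12 ≡ 1; y = λ·(12 - 1) - 2 ≡ 11. → (1, 11)
7P: (1, 11) + (0, 2). λ = (2 - 11)/(0 - 1) ≡ 4/12 mod 13. 12⁻¹ ≡ 12 (mod 13) since 12·12 = 144 ≡ 1, so λ ≡ 9.
  x = λ² - 1 - 0 = 81 - 1 ≡ 2; y = λ·(1 - 2) - 11 ≡ 6. → (2, 6)

(2, 6)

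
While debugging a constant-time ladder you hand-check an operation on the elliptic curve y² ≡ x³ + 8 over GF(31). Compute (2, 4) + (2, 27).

O

The two points share x = 2 and their y-coordinates satisfy 4 + 27 ≡ 0 (mod 31), so they are inverses. Their sum is 𝒪.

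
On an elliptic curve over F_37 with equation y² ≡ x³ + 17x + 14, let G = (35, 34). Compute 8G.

(36, 25)

Repeated addition: build up to 8G.
2G: tangent at (35, 34): λ = (3·35² + 17)/(2·34) ≡ 29/31. 31⁻¹ ≡ 6 (mod 37), so λ ≡ 29·6 ≡ 26.
  x = λ² - 35 - 35 = 676 - 70 ≡ 14; y = λ·(35 - 14) - 34 ≡ 31. → (14, 31)
3G: (14, 31) + (35, 34). λ = (34 - 31)/(35 - 14) ≡ 3/21 mod 37. 21⁻¹ ≡ 30 (mod 37) since 21·30 = 630 ≡ 1, so λ ≡ 16.
  x = λ² - 14 - 35 = 256 - 49 ≡ 22; y = λ·(14 - 22) - 31 ≡ 26. → (22, 26)
4G: (22, 26) + (35, 34). λ = (34 - 26)/(35 - 22) ≡ 8/13 mod 37. 13⁻¹ ≡ 20 (mod 37), so λ ≡ 12.
  x = λ² - 22 - 35 = 144 - 57 ≡ 13; y = λ·(22 - 13) - 26 ≡ 8. → (13, 8)
5G: (13, 8) + (35, 34). λ = (34 - 8)/(35 - 13) ≡ 26/22 mod 37. 22⁻¹ ≡ 32 (mod 37) since 22·32 = 704 ≡ 1, so λ ≡ 18.
  x = λ² - 13 - 35 = 324 - 48 ≡ 17; y = λ·(13 - 17) - 8 ≡ 31. → (17, 31)
6G: (17, 31) + (35, 34). λ = (34 - 31)/(35 - 17) ≡ 3/18 mod 37. 18⁻¹ ≡ 35 (mod 37), so λ ≡ 31.
  x = λ² - 17 - 35 = 961 - 52 ≡ 21; y = λ·(17 - 21) - 31 ≡ 30. → (21, 30)
7G: (21, 30) + (35, 34). λ = (34 - 30)/(35 - 21) ≡ 4/14 mod 37. 14⁻¹ ≡ 8 (mod 37), so λ ≡ 32.
  x = λ² - 21 - 35 = 1024 - 56 ≡ 6; y = λ·(21 - 6) - 30 ≡ 6. → (6, 6)
8G: (6, 6) + (35, 34). λ = (34 - 6)/(35 - 6) ≡ 28/29 mod 37. 29⁻¹ ≡ 23 (mod 37), so λ ≡ 15.
  x = λ² - 6 - 35 = 225 - 41 ≡ 36; y = λ·(6 - 36) - 6 ≡ 25. → (36, 25)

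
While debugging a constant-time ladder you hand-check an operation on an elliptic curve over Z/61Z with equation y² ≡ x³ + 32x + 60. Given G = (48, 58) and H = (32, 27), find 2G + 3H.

(24, 45)

First 2G:
Repeated addition: build up to 2G.
2G: tangent at (48, 58): λ = (3·48² + 32)/(2·58) ≡ 51/55. 55⁻¹ ≡ 10 (mod 61) since 55·10 = 550 ≡ 1, so λ ≡ 51·10 ≡ 22.
  x = λ² - 48 - 48 = 484 - 96 ≡ 22; y = λ·(48 - 22) - 58 ≡ 26. → (22, 26)
2G = (22, 26).
Next 3H:
Repeated addition: build up to 3H.
2H: tangent at (32, 27): λ = (3·32² + 32)/(2·27) ≡ 54/54. 54⁻¹ ≡ 26 (mod 61), so λ ≡ 54·26 ≡ 1.
  x = λ² - 32 - 32 = 1 - 64 ≡ 59; y = λ·(32 - 59) - 27 ≡ 7. → (59, 7)
3H: (59, 7) + (32, 27). λ = (27 - 7)/(32 - 59) ≡ 20/34 mod 61. 34⁻¹ ≡ 9 (mod 61) since 34·9 = 306 ≡ 1, so λ ≡ 58.
  x = λ² - 59 - 32 = 3364 - 91 ≡ 40; y = λ·(59 - 40) - 7 ≡ 58. → (40, 58)
3H = (40, 58).
Finally 2G + 3H:
(22, 26) + (40, 58). λ = (58 - 26)/(40 - 22) ≡ 32/18 mod 61. 18⁻¹ ≡ 17 (mod 61), so λ ≡ 56.
  x = λ² - 22 - 40 = 3136 - 62 ≡ 24; y = λ·(22 - 24) - 26 ≡ 45. → (24, 45)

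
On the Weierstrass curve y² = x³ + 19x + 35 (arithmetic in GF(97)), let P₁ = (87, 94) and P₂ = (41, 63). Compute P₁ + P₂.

(18, 1)

(87, 94) + (41, 63). λ = (63 - 94)/(41 - 87) ≡ 66/51 mod 97. 51⁻¹ ≡ 78 (mod 97) since 51·78 = 3978 ≡ 1, so λ ≡ 7.
  x = λ² - 87 - 41 = 49 - 128 ≡ 18; y = λ·(87 - 18) - 94 ≡ 1. → (18, 1)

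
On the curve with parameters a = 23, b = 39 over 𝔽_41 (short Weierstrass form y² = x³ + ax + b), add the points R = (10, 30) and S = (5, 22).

(22, 0)

(10, 30) + (5, 22). λ = (22 - 30)/(5 - 10) ≡ 33/36 mod 41. 36⁻¹ ≡ 8 (mod 41), so λ ≡ 18.
  x = λ² - 10 - 5 = 324 - 15 ≡ 22; y = λ·(10 - 22) - 30 ≡ 0. → (22, 0)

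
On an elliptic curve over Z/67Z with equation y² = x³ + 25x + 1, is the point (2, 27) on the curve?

yes

y² = 27² ≡ 59; x³ + 25x + 1 = 59 ≡ 59 (mod 67). 59 = 59.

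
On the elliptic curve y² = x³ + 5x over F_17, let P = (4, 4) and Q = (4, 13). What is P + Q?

O

The two points share x = 4 and their y-coordinates satisfy 4 + 13 ≡ 0 (mod 17), so they are inverses. Their sum is ∞.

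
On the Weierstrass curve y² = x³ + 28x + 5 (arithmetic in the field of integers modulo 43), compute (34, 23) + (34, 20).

The two points share x = 34 and their y-coordinates satisfy 23 + 20 ≡ 0 (mod 43), so they are inverses. Their sum is the point at infinity.

O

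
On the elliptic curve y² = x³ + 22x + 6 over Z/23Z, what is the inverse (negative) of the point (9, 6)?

(9, 17)

-(9, 6) = (9, -6 mod 23) = (9, 17).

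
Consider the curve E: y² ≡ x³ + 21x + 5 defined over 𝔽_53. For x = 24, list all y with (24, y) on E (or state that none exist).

x³ + 21x + 5 = 14333 ≡ 23 (mod 53).
23 is a non-residue mod 53; no y exists.

none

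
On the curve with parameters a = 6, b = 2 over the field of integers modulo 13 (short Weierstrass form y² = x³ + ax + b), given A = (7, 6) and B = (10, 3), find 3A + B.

(4, 8)

First 3A:
Repeated addition: build up to 3A.
2A: tangent at (7, 6): λ = (3·7² + 6)/(2·6) ≡ 10/12. 12⁻¹ ≡ 12 (mod 13) since 12·12 = 144 ≡ 1, so λ ≡ 10·12 ≡ 3.
  x = λ² - 7 - 7 = 9 - 14 ≡ 8; y = λ·(7 - 8) - 6 ≡ 4. → (8, 4)
3A: (8, 4) + (7, 6). λ = (6 - 4)/(7 - 8) ≡ 2/12 mod 13. 12⁻¹ ≡ 12 (mod 13) since 12·12 = 144 ≡ 1, so λ ≡ 11.
  x = λ² - 8 - 7 = 121 - 15 ≡ 2; y = λ·(8 - 2) - 4 ≡ 10. → (2, 10)
3A = (2, 10).
Finally 3A + B:
(2, 10) + (10, 3). λ = (3 - 10)/(10 - 2) ≡ 6/8 mod 13. 8⁻¹ ≡ 5 (mod 13) since 8·5 = 40 ≡ 1, so λ ≡ 4.
  x = λ² - 2 - 10 = 16 - 12 ≡ 4; y = λ·(2 - 4) - 10 ≡ 8. → (4, 8)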